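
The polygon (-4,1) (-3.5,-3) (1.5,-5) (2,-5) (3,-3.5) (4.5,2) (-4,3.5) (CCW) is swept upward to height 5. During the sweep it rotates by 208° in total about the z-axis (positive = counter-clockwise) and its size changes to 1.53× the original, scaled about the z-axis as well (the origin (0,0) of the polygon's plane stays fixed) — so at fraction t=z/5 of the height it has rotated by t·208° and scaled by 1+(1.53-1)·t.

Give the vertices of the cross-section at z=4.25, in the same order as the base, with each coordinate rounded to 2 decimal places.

Cross-section at z=4.25: (5.71,-1.77) (5.31,4.06) (-1.77,7.36) (-2.49,7.40) (-4.06,5.31) (-6.68,-2.53) (5.51,-5.39)

t = z/height = 4.25/5 = 0.85
s = 1 + (scale-1)·z/height = 1 + (1.53-1)·4.25/5 = 1.450500
θ = twist·z/height = 208°·4.25/5 = 176.8000° = 3.085742 rad
cos θ = -0.998441, sin θ = 0.055822 (intermediates below are computed at full precision and shown rounded to 5 d.p.)
v1: (-4,1) → rotate → (3.93794,-1.22173) → ×s → (5.71198,-1.77211) → (5.71,-1.77)
v2: (-3.5,-3) → rotate → (3.66201,2.79995) → ×s → (5.31174,4.06132) → (5.31,4.06)
v3: (1.5,-5) → rotate → (-1.21855,5.07594) → ×s → (-1.76751,7.36265) → (-1.77,7.36)
v4: (2,-5) → rotate → (-1.71777,5.10385) → ×s → (-2.49163,7.40313) → (-2.49,7.40)
v5: (3,-3.5) → rotate → (-2.79995,3.66201) → ×s → (-4.06132,5.31174) → (-4.06,5.31)
v6: (4.5,2) → rotate → (-4.60463,-1.74568) → ×s → (-6.67901,-2.53212) → (-6.68,-2.53)
v7: (-4,3.5) → rotate → (3.79839,-3.71783) → ×s → (5.50956,-5.39271) → (5.51,-5.39)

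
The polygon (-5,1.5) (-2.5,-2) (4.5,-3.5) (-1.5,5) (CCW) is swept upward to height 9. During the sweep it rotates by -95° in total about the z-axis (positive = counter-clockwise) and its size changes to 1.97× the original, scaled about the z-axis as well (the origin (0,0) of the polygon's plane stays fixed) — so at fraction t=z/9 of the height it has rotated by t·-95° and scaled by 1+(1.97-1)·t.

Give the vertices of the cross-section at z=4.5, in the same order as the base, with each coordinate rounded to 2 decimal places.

t = z/height = 4.5/9 = 0.5
s = 1 + (scale-1)·z/height = 1 + (1.97-1)·4.5/9 = 1.485000
θ = twist·z/height = -95°·4.5/9 = -47.5000° = -0.829031 rad
cos θ = 0.675590, sin θ = -0.737277 (intermediates below are computed at full precision and shown rounded to 5 d.p.)
v1: (-5,1.5) → rotate → (-2.27204,4.69977) → ×s → (-3.37397,6.97916) → (-3.37,6.98)
v2: (-2.5,-2) → rotate → (-3.16353,0.49201) → ×s → (-4.69784,0.73064) → (-4.70,0.73)
v3: (4.5,-3.5) → rotate → (0.45969,-5.68231) → ×s → (0.68263,-8.43824) → (0.68,-8.44)
v4: (-1.5,5) → rotate → (2.67300,4.48387) → ×s → (3.96941,6.65854) → (3.97,6.66)

Cross-section at z=4.5: (-3.37,6.98) (-4.70,0.73) (0.68,-8.44) (3.97,6.66)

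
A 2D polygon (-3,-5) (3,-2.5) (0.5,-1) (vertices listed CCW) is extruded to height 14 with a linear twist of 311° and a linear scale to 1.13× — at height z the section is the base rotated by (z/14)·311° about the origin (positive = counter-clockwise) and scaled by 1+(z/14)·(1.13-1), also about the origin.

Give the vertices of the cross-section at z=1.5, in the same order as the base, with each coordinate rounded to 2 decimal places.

t = z/height = 1.5/14 = 0.107143
s = 1 + (scale-1)·z/height = 1 + (1.13-1)·1.5/14 = 1.013929
θ = twist·z/height = 311°·1.5/14 = 33.3214° = 0.581569 rad
cos θ = 0.835602, sin θ = 0.549335 (intermediates below are computed at full precision and shown rounded to 5 d.p.)
v1: (-3,-5) → rotate → (0.23987,-5.82602) → ×s → (0.24321,-5.90716) → (0.24,-5.91)
v2: (3,-2.5) → rotate → (3.88014,-0.44100) → ×s → (3.93419,-0.44714) → (3.93,-0.45)
v3: (0.5,-1) → rotate → (0.96714,-0.56093) → ×s → (0.98061,-0.56875) → (0.98,-0.57)

Cross-section at z=1.5: (0.24,-5.91) (3.93,-0.45) (0.98,-0.57)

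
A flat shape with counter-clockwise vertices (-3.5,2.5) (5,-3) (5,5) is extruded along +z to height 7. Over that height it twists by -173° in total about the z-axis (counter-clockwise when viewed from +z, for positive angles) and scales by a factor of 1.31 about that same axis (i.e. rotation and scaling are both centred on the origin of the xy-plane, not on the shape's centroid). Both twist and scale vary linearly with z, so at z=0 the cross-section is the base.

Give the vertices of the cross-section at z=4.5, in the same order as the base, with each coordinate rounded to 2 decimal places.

t = z/height = 4.5/7 = 0.642857
s = 1 + (scale-1)·z/height = 1 + (1.31-1)·4.5/7 = 1.199286
θ = twist·z/height = -173°·4.5/7 = -111.2143° = -1.941055 rad
cos θ = -0.361857, sin θ = -0.932234 (intermediates below are computed at full precision and shown rounded to 5 d.p.)
v1: (-3.5,2.5) → rotate → (3.59708,2.35818) → ×s → (4.31393,2.82813) → (4.31,2.83)
v2: (5,-3) → rotate → (-4.60599,-3.57560) → ×s → (-5.52389,-4.28816) → (-5.52,-4.29)
v3: (5,5) → rotate → (2.85188,-6.47045) → ×s → (3.42022,-7.75992) → (3.42,-7.76)

Cross-section at z=4.5: (4.31,2.83) (-5.52,-4.29) (3.42,-7.76)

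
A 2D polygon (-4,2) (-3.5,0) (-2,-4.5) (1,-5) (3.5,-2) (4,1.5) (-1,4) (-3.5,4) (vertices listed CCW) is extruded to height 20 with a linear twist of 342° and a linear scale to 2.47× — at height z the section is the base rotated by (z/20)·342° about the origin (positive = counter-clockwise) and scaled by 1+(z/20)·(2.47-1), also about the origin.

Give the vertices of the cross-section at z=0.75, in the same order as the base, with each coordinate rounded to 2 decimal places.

Cross-section at z=0.75: (-4.58,1.12) (-3.60,-0.82) (-1.00,-5.10) (2.20,-4.91) (4.07,-1.24) (3.76,2.48) (-1.97,3.88) (-4.54,3.30)

t = z/height = 0.75/20 = 0.0375
s = 1 + (scale-1)·z/height = 1 + (2.47-1)·0.75/20 = 1.055125
θ = twist·z/height = 342°·0.75/20 = 12.8250° = 0.223838 rad
cos θ = 0.975053, sin θ = 0.221974 (intermediates below are computed at full precision and shown rounded to 5 d.p.)
v1: (-4,2) → rotate → (-4.34416,1.06221) → ×s → (-4.58363,1.12076) → (-4.58,1.12)
v2: (-3.5,0) → rotate → (-3.41268,-0.77691) → ×s → (-3.60081,-0.81974) → (-3.60,-0.82)
v3: (-2,-4.5) → rotate → (-0.95122,-4.83168) → ×s → (-1.00366,-5.09803) → (-1.00,-5.10)
v4: (1,-5) → rotate → (2.08492,-4.65329) → ×s → (2.19985,-4.90980) → (2.20,-4.91)
v5: (3.5,-2) → rotate → (3.85663,-1.17320) → ×s → (4.06923,-1.23787) → (4.07,-1.24)
v6: (4,1.5) → rotate → (3.56725,2.35047) → ×s → (3.76389,2.48004) → (3.76,2.48)
v7: (-1,4) → rotate → (-1.86295,3.67824) → ×s → (-1.96564,3.88100) → (-1.97,3.88)
v8: (-3.5,4) → rotate → (-4.30058,3.12330) → ×s → (-4.53765,3.29547) → (-4.54,3.30)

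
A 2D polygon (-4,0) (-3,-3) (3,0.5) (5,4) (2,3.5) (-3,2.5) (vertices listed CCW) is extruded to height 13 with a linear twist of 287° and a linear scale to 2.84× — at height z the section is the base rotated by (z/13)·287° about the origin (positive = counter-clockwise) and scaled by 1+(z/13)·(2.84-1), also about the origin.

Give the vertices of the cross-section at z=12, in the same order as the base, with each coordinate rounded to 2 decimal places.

t = z/height = 12/13 = 0.923077
s = 1 + (scale-1)·z/height = 1 + (2.84-1)·12/13 = 2.698462
θ = twist·z/height = 287°·12/13 = 264.9231° = 4.623780 rad
cos θ = -0.088493, sin θ = -0.996077 (intermediates below are computed at full precision and shown rounded to 5 d.p.)
v1: (-4,0) → rotate → (0.35397,3.98431) → ×s → (0.95518,10.75150) → (0.96,10.75)
v2: (-3,-3) → rotate → (-2.72275,3.25371) → ×s → (-7.34724,8.78001) → (-7.35,8.78)
v3: (3,0.5) → rotate → (0.23256,-3.03248) → ×s → (0.62755,-8.18302) → (0.63,-8.18)
v4: (5,4) → rotate → (3.54184,-5.33436) → ×s → (9.55752,-14.39456) → (9.56,-14.39)
v5: (2,3.5) → rotate → (3.30928,-2.30188) → ×s → (8.92997,-6.21153) → (8.93,-6.21)
v6: (-3,2.5) → rotate → (2.75567,2.76700) → ×s → (7.43607,7.46664) → (7.44,7.47)

Cross-section at z=12: (0.96,10.75) (-7.35,8.78) (0.63,-8.18) (9.56,-14.39) (8.93,-6.21) (7.44,7.47)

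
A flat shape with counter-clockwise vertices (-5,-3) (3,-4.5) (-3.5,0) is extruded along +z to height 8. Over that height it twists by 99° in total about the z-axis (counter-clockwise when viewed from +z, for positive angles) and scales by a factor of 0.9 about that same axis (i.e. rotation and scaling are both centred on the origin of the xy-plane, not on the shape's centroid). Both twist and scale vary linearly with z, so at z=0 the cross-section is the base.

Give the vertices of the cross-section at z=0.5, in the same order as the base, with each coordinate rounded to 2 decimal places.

t = z/height = 0.5/8 = 0.0625
s = 1 + (scale-1)·z/height = 1 + (0.9-1)·0.5/8 = 0.993750
θ = twist·z/height = 99°·0.5/8 = 6.1875° = 0.107992 rad
cos θ = 0.994175, sin θ = 0.107782 (intermediates below are computed at full precision and shown rounded to 5 d.p.)
v1: (-5,-3) → rotate → (-4.64753,-3.52144) → ×s → (-4.61848,-3.49943) → (-4.62,-3.50)
v2: (3,-4.5) → rotate → (3.46754,-4.15044) → ×s → (3.44587,-4.12450) → (3.45,-4.12)
v3: (-3.5,0) → rotate → (-3.47961,-0.37724) → ×s → (-3.45786,-0.37488) → (-3.46,-0.37)

Cross-section at z=0.5: (-4.62,-3.50) (3.45,-4.12) (-3.46,-0.37)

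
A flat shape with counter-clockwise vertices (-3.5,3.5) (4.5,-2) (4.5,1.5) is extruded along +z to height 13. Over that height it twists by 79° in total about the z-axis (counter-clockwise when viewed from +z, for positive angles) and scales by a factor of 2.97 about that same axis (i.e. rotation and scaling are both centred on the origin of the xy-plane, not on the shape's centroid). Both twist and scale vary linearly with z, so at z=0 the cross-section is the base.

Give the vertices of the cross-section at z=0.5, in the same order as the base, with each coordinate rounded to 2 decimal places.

t = z/height = 0.5/13 = 0.0384615
s = 1 + (scale-1)·z/height = 1 + (2.97-1)·0.5/13 = 1.075769
θ = twist·z/height = 79°·0.5/13 = 3.0385° = 0.053031 rad
cos θ = 0.998594, sin θ = 0.053006 (intermediates below are computed at full precision and shown rounded to 5 d.p.)
v1: (-3.5,3.5) → rotate → (-3.68060,3.30956) → ×s → (-3.95948,3.56032) → (-3.96,3.56)
v2: (4.5,-2) → rotate → (4.59969,-1.75866) → ×s → (4.94820,-1.89191) → (4.95,-1.89)
v3: (4.5,1.5) → rotate → (4.41416,1.73642) → ×s → (4.74862,1.86799) → (4.75,1.87)

Cross-section at z=0.5: (-3.96,3.56) (4.95,-1.89) (4.75,1.87)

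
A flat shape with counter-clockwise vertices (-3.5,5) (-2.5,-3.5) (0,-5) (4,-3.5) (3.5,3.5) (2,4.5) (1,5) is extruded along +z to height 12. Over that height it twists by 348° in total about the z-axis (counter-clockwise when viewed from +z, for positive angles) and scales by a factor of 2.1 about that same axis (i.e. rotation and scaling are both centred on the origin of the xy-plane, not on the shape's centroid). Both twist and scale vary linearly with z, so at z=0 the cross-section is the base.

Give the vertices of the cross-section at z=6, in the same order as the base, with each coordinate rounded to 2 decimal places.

Cross-section at z=6: (4.59,-8.27) (4.42,4.99) (0.81,7.71) (-5.60,6.04) (-5.96,-4.83) (-3.81,-6.61) (-2.35,-7.55)

t = z/height = 6/12 = 0.5
s = 1 + (scale-1)·z/height = 1 + (2.1-1)·6/12 = 1.550000
θ = twist·z/height = 348°·6/12 = 174.0000° = 3.036873 rad
cos θ = -0.994522, sin θ = 0.104528 (intermediates below are computed at full precision and shown rounded to 5 d.p.)
v1: (-3.5,5) → rotate → (2.95818,-5.33846) → ×s → (4.58519,-8.27461) → (4.59,-8.27)
v2: (-2.5,-3.5) → rotate → (2.85215,3.21951) → ×s → (4.42084,4.99023) → (4.42,4.99)
v3: (0,-5) → rotate → (0.52264,4.97261) → ×s → (0.81010,7.70754) → (0.81,7.71)
v4: (4,-3.5) → rotate → (-3.61224,3.89894) → ×s → (-5.59897,6.04336) → (-5.60,6.04)
v5: (3.5,3.5) → rotate → (-3.84668,-3.11498) → ×s → (-5.96235,-4.82821) → (-5.96,-4.83)
v6: (2,4.5) → rotate → (-2.45942,-4.26629) → ×s → (-3.81210,-6.61275) → (-3.81,-6.61)
v7: (1,5) → rotate → (-1.51716,-4.86808) → ×s → (-2.35160,-7.54553) → (-2.35,-7.55)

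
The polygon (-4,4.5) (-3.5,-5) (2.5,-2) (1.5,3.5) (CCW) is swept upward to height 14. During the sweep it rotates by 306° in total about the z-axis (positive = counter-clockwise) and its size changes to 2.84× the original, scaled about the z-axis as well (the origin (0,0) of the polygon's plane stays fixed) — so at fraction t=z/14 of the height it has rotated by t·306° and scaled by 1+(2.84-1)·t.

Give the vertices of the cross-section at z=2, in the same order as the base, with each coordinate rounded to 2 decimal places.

Cross-section at z=2: (-7.58,0.62) (1.17,-7.62) (4.03,0.36) (-1.69,4.50)

t = z/height = 2/14 = 0.142857
s = 1 + (scale-1)·z/height = 1 + (2.84-1)·2/14 = 1.262857
θ = twist·z/height = 306°·2/14 = 43.7143° = 0.762958 rad
cos θ = 0.722795, sin θ = 0.691063 (intermediates below are computed at full precision and shown rounded to 5 d.p.)
v1: (-4,4.5) → rotate → (-6.00096,0.48833) → ×s → (-7.57836,0.61669) → (-7.58,0.62)
v2: (-3.5,-5) → rotate → (0.92553,-6.03269) → ×s → (1.16881,-7.61843) → (1.17,-7.62)
v3: (2.5,-2) → rotate → (3.18911,0.28207) → ×s → (4.02739,0.35621) → (4.03,0.36)
v4: (1.5,3.5) → rotate → (-1.33453,3.56638) → ×s → (-1.68532,4.50382) → (-1.69,4.50)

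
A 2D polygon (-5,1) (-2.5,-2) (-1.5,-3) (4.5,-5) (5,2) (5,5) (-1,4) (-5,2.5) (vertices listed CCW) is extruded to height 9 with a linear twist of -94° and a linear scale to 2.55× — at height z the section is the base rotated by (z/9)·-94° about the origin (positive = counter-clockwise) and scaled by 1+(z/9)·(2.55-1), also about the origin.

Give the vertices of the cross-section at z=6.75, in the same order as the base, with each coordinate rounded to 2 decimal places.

Cross-section at z=6.75: (-1.57,10.91) (-5.88,3.65) (-7.20,0.89) (-6.94,-12.78) (7.69,-8.75) (13.80,-6.58) (7.43,4.93) (1.49,12.00)

t = z/height = 6.75/9 = 0.75
s = 1 + (scale-1)·z/height = 1 + (2.55-1)·6.75/9 = 2.162500
θ = twist·z/height = -94°·6.75/9 = -70.5000° = -1.230457 rad
cos θ = 0.333807, sin θ = -0.942641 (intermediates below are computed at full precision and shown rounded to 5 d.p.)
v1: (-5,1) → rotate → (-0.72639,5.04701) → ×s → (-1.57082,10.91417) → (-1.57,10.91)
v2: (-2.5,-2) → rotate → (-2.71980,1.68899) → ×s → (-5.88157,3.65244) → (-5.88,3.65)
v3: (-1.5,-3) → rotate → (-3.32863,0.41254) → ×s → (-7.19817,0.89212) → (-7.20,0.89)
v4: (4.5,-5) → rotate → (-3.21108,-5.91092) → ×s → (-6.94395,-12.78237) → (-6.94,-12.78)
v5: (5,2) → rotate → (3.55432,-4.04559) → ×s → (7.68621,-8.74860) → (7.69,-8.75)
v6: (5,5) → rotate → (6.38224,-3.04417) → ×s → (13.80160,-6.58302) → (13.80,-6.58)
v7: (-1,4) → rotate → (3.43676,2.27787) → ×s → (7.43199,4.92589) → (7.43,4.93)
v8: (-5,2.5) → rotate → (0.68757,5.54772) → ×s → (1.48687,11.99695) → (1.49,12.00)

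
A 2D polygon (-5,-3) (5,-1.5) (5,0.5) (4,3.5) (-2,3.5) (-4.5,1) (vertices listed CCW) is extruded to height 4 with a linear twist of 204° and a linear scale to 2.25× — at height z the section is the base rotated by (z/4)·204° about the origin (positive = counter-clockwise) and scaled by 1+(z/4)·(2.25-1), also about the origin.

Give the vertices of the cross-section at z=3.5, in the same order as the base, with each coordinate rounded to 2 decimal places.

t = z/height = 3.5/4 = 0.875
s = 1 + (scale-1)·z/height = 1 + (2.25-1)·3.5/4 = 2.093750
θ = twist·z/height = 204°·3.5/4 = 178.5000° = 3.115413 rad
cos θ = -0.999657, sin θ = 0.026177 (intermediates below are computed at full precision and shown rounded to 5 d.p.)
v1: (-5,-3) → rotate → (5.07682,2.86809) → ×s → (10.62959,6.00506) → (10.63,6.01)
v2: (5,-1.5) → rotate → (-4.95902,1.63037) → ×s → (-10.38295,3.41359) → (-10.38,3.41)
v3: (5,0.5) → rotate → (-5.01138,-0.36894) → ×s → (-10.49257,-0.77248) → (-10.49,-0.77)
v4: (4,3.5) → rotate → (-4.09025,-3.39409) → ×s → (-8.56396,-7.10638) → (-8.56,-7.11)
v5: (-2,3.5) → rotate → (1.90770,-3.55115) → ×s → (3.99424,-7.43523) → (3.99,-7.44)
v6: (-4.5,1) → rotate → (4.47228,-1.11745) → ×s → (9.36384,-2.33967) → (9.36,-2.34)

Cross-section at z=3.5: (10.63,6.01) (-10.38,3.41) (-10.49,-0.77) (-8.56,-7.11) (3.99,-7.44) (9.36,-2.34)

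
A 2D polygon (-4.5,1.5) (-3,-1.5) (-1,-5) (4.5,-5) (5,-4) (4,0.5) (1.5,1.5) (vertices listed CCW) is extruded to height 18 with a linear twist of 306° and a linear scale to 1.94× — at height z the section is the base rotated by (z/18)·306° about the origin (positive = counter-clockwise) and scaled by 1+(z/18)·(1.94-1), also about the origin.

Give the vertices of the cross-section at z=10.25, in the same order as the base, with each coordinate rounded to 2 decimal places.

Cross-section at z=10.25: (6.64,-2.98) (4.81,1.83) (2.30,7.48) (-6.10,8.33) (-7.02,6.88) (-6.19,-0.15) (-2.52,-2.06)

t = z/height = 10.25/18 = 0.569444
s = 1 + (scale-1)·z/height = 1 + (1.94-1)·10.25/18 = 1.535278
θ = twist·z/height = 306°·10.25/18 = 174.2500° = 3.041236 rad
cos θ = -0.994969, sin θ = 0.100188 (intermediates below are computed at full precision and shown rounded to 5 d.p.)
v1: (-4.5,1.5) → rotate → (4.32708,-1.94330) → ×s → (6.64326,-2.98350) → (6.64,-2.98)
v2: (-3,-1.5) → rotate → (3.13519,1.19189) → ×s → (4.81338,1.82988) → (4.81,1.83)
v3: (-1,-5) → rotate → (1.49591,4.87465) → ×s → (2.29664,7.48395) → (2.30,7.48)
v4: (4.5,-5) → rotate → (-3.97642,5.42569) → ×s → (-6.10491,8.32994) → (-6.10,8.33)
v5: (5,-4) → rotate → (-4.57409,4.48081) → ×s → (-7.02250,6.87929) → (-7.02,6.88)
v6: (4,0.5) → rotate → (-4.02997,-0.09673) → ×s → (-6.18712,-0.14851) → (-6.19,-0.15)
v7: (1.5,1.5) → rotate → (-1.64273,-1.34217) → ×s → (-2.52205,-2.06060) → (-2.52,-2.06)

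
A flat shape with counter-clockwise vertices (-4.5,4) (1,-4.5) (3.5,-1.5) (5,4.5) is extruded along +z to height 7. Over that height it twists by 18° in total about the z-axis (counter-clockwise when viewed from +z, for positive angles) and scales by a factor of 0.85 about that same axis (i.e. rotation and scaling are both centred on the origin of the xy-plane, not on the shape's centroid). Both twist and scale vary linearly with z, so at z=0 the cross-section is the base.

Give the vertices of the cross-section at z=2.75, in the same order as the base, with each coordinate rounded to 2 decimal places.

t = z/height = 2.75/7 = 0.392857
s = 1 + (scale-1)·z/height = 1 + (0.85-1)·2.75/7 = 0.941071
θ = twist·z/height = 18°·2.75/7 = 7.0714° = 0.123420 rad
cos θ = 0.992393, sin θ = 0.123107 (intermediates below are computed at full precision and shown rounded to 5 d.p.)
v1: (-4.5,4) → rotate → (-4.95820,3.41559) → ×s → (-4.66602,3.21432) → (-4.67,3.21)
v2: (1,-4.5) → rotate → (1.54637,-4.34266) → ×s → (1.45525,-4.08676) → (1.46,-4.09)
v3: (3.5,-1.5) → rotate → (3.65804,-1.05772) → ×s → (3.44247,-0.99539) → (3.44,-1.00)
v4: (5,4.5) → rotate → (4.40799,5.08130) → ×s → (4.14823,4.78187) → (4.15,4.78)

Cross-section at z=2.75: (-4.67,3.21) (1.46,-4.09) (3.44,-1.00) (4.15,4.78)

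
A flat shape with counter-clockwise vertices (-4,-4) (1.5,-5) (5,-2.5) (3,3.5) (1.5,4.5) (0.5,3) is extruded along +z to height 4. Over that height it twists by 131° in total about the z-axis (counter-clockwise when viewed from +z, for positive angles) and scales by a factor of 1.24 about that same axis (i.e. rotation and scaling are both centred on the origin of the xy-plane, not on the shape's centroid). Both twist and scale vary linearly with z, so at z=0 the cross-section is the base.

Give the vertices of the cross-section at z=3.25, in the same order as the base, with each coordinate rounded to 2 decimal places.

Cross-section at z=3.25: (5.94,-3.23) (5.22,3.41) (1.17,6.58) (-5.03,2.25) (-5.66,0.20) (-3.61,-0.44)

t = z/height = 3.25/4 = 0.8125
s = 1 + (scale-1)·z/height = 1 + (1.24-1)·3.25/4 = 1.195000
θ = twist·z/height = 131°·3.25/4 = 106.4375° = 1.857685 rad
cos θ = -0.282969, sin θ = 0.959129 (intermediates below are computed at full precision and shown rounded to 5 d.p.)
v1: (-4,-4) → rotate → (4.96839,-2.70464) → ×s → (5.93723,-3.23204) → (5.94,-3.23)
v2: (1.5,-5) → rotate → (4.37119,2.85354) → ×s → (5.22357,3.40998) → (5.22,3.41)
v3: (5,-2.5) → rotate → (0.98298,5.50307) → ×s → (1.17466,6.57617) → (1.17,6.58)
v4: (3,3.5) → rotate → (-4.20586,1.88699) → ×s → (-5.02600,2.25496) → (-5.03,2.25)
v5: (1.5,4.5) → rotate → (-4.74053,0.16533) → ×s → (-5.66494,0.19757) → (-5.66,0.20)
v6: (0.5,3) → rotate → (-3.01887,-0.36934) → ×s → (-3.60755,-0.44137) → (-3.61,-0.44)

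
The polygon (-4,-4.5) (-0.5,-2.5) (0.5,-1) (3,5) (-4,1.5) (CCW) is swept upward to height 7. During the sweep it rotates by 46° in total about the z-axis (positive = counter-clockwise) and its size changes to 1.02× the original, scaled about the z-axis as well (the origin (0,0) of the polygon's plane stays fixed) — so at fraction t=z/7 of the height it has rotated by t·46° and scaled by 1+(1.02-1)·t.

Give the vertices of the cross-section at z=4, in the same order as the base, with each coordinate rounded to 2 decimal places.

t = z/height = 4/7 = 0.571429
s = 1 + (scale-1)·z/height = 1 + (1.02-1)·4/7 = 1.011429
θ = twist·z/height = 46°·4/7 = 26.2857° = 0.458772 rad
cos θ = 0.896597, sin θ = 0.442848 (intermediates below are computed at full precision and shown rounded to 5 d.p.)
v1: (-4,-4.5) → rotate → (-1.59357,-5.80608) → ×s → (-1.61179,-5.87243) → (-1.61,-5.87)
v2: (-0.5,-2.5) → rotate → (0.65882,-2.46292) → ×s → (0.66635,-2.49106) → (0.67,-2.49)
v3: (0.5,-1) → rotate → (0.89115,-0.67517) → ×s → (0.90133,-0.68289) → (0.90,-0.68)
v4: (3,5) → rotate → (0.47555,5.81153) → ×s → (0.48099,5.87794) → (0.48,5.88)
v5: (-4,1.5) → rotate → (-4.25066,-0.42650) → ×s → (-4.29924,-0.43137) → (-4.30,-0.43)

Cross-section at z=4: (-1.61,-5.87) (0.67,-2.49) (0.90,-0.68) (0.48,5.88) (-4.30,-0.43)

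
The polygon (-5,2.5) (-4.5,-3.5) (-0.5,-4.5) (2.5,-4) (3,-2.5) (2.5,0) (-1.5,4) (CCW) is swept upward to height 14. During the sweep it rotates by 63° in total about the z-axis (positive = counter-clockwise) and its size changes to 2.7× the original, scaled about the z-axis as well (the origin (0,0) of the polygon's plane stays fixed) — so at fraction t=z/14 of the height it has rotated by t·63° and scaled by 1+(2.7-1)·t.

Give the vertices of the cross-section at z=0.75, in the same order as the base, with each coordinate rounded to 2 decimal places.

Cross-section at z=0.75: (-5.61,2.40) (-4.68,-4.10) (-0.26,-4.93) (2.98,-4.20) (3.43,-2.53) (2.72,0.16) (-1.89,4.26)

t = z/height = 0.75/14 = 0.0535714
s = 1 + (scale-1)·z/height = 1 + (2.7-1)·0.75/14 = 1.091071
θ = twist·z/height = 63°·0.75/14 = 3.3750° = 0.058905 rad
cos θ = 0.998266, sin θ = 0.058871 (intermediates below are computed at full precision and shown rounded to 5 d.p.)
v1: (-5,2.5) → rotate → (-5.13851,2.20131) → ×s → (-5.60648,2.40179) → (-5.61,2.40)
v2: (-4.5,-3.5) → rotate → (-4.28615,-3.75885) → ×s → (-4.67649,-4.10117) → (-4.68,-4.10)
v3: (-0.5,-4.5) → rotate → (-0.23421,-4.52163) → ×s → (-0.25554,-4.93342) → (-0.26,-4.93)
v4: (2.5,-4) → rotate → (2.73115,-3.84589) → ×s → (2.97988,-4.19614) → (2.98,-4.20)
v5: (3,-2.5) → rotate → (3.14197,-2.31905) → ×s → (3.42812,-2.53025) → (3.43,-2.53)
v6: (2.5,0) → rotate → (2.49566,0.14718) → ×s → (2.72295,0.16058) → (2.72,0.16)
v7: (-1.5,4) → rotate → (-1.73288,3.90476) → ×s → (-1.89070,4.26037) → (-1.89,4.26)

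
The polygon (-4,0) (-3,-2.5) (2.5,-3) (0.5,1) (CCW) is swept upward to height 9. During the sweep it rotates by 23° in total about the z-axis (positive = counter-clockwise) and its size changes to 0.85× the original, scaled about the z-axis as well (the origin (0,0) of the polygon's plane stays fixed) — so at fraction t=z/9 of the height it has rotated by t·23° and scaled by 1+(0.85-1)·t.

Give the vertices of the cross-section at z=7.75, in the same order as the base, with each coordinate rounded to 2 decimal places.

Cross-section at z=7.75: (-3.28,-1.18) (-1.72,-2.93) (2.93,-1.72) (0.11,0.97)

t = z/height = 7.75/9 = 0.861111
s = 1 + (scale-1)·z/height = 1 + (0.85-1)·7.75/9 = 0.870833
θ = twist·z/height = 23°·7.75/9 = 19.8056° = 0.345672 rad
cos θ = 0.940848, sin θ = 0.338829 (intermediates below are computed at full precision and shown rounded to 5 d.p.)
v1: (-4,0) → rotate → (-3.76339,-1.35532) → ×s → (-3.27729,-1.18025) → (-3.28,-1.18)
v2: (-3,-2.5) → rotate → (-1.97547,-3.36861) → ×s → (-1.72031,-2.93350) → (-1.72,-2.93)
v3: (2.5,-3) → rotate → (3.36861,-1.97547) → ×s → (2.93350,-1.72031) → (2.93,-1.72)
v4: (0.5,1) → rotate → (0.13159,1.11026) → ×s → (0.11460,0.96685) → (0.11,0.97)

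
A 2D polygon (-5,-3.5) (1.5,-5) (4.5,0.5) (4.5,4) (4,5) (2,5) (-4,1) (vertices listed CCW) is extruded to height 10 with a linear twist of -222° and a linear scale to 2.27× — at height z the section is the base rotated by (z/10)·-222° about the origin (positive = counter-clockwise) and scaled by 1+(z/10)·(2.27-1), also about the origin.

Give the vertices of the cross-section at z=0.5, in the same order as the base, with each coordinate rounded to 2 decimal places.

t = z/height = 0.5/10 = 0.05
s = 1 + (scale-1)·z/height = 1 + (2.27-1)·0.5/10 = 1.063500
θ = twist·z/height = -222°·0.5/10 = -11.1000° = -0.193732 rad
cos θ = 0.981293, sin θ = -0.192522 (intermediates below are computed at full precision and shown rounded to 5 d.p.)
v1: (-5,-3.5) → rotate → (-5.58029,-2.47191) → ×s → (-5.93464,-2.62888) → (-5.93,-2.63)
v2: (1.5,-5) → rotate → (0.50933,-5.19525) → ×s → (0.54167,-5.52514) → (0.54,-5.53)
v3: (4.5,0.5) → rotate → (4.51208,-0.37570) → ×s → (4.79859,-0.39956) → (4.80,-0.40)
v4: (4.5,4) → rotate → (5.18590,3.05882) → ×s → (5.51521,3.25306) → (5.52,3.25)
v5: (4,5) → rotate → (4.88778,4.13638) → ×s → (5.19815,4.39904) → (5.20,4.40)
v6: (2,5) → rotate → (2.92520,4.52142) → ×s → (3.11095,4.80853) → (3.11,4.81)
v7: (-4,1) → rotate → (-3.73265,1.75138) → ×s → (-3.96967,1.86259) → (-3.97,1.86)

Cross-section at z=0.5: (-5.93,-2.63) (0.54,-5.53) (4.80,-0.40) (5.52,3.25) (5.20,4.40) (3.11,4.81) (-3.97,1.86)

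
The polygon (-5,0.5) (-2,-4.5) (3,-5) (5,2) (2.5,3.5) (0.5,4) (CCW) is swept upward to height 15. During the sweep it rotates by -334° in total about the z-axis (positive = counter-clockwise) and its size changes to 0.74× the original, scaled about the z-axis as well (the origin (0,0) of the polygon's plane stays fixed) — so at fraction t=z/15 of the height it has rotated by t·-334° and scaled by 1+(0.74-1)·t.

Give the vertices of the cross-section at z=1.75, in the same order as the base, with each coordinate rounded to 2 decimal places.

Cross-section at z=1.75: (-3.46,3.43) (-4.25,-2.17) (-0.79,-5.60) (4.99,-1.54) (4.02,1.11) (2.82,2.71)

t = z/height = 1.75/15 = 0.116667
s = 1 + (scale-1)·z/height = 1 + (0.74-1)·1.75/15 = 0.969667
θ = twist·z/height = -334°·1.75/15 = -38.9667° = -0.680097 rad
cos θ = 0.777512, sin θ = -0.628868 (intermediates below are computed at full precision and shown rounded to 5 d.p.)
v1: (-5,0.5) → rotate → (-3.57313,3.53310) → ×s → (-3.46474,3.42593) → (-3.46,3.43)
v2: (-2,-4.5) → rotate → (-4.38493,-2.24107) → ×s → (-4.25192,-2.17309) → (-4.25,-2.17)
v3: (3,-5) → rotate → (-0.81180,-5.77416) → ×s → (-0.78718,-5.59901) → (-0.79,-5.60)
v4: (5,2) → rotate → (5.14530,-1.58932) → ×s → (4.98922,-1.54111) → (4.99,-1.54)
v5: (2.5,3.5) → rotate → (4.14482,1.14912) → ×s → (4.01909,1.11426) → (4.02,1.11)
v6: (0.5,4) → rotate → (2.90423,2.79561) → ×s → (2.81613,2.71081) → (2.82,2.71)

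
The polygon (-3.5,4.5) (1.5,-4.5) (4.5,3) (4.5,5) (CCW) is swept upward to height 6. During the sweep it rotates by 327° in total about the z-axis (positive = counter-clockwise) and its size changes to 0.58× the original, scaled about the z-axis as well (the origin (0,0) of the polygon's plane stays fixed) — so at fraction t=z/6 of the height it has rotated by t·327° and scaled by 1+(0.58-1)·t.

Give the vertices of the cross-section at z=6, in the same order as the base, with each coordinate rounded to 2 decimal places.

Cross-section at z=6: (-0.28,3.29) (-0.69,-2.66) (3.14,0.04) (3.77,1.01)

t = z/height = 6/6 = 1
s = 1 + (scale-1)·z/height = 1 + (0.58-1)·6/6 = 0.580000
θ = twist·z/height = 327°·6/6 = 327.0000° = 5.707227 rad
cos θ = 0.838671, sin θ = -0.544639 (intermediates below are computed at full precision and shown rounded to 5 d.p.)
v1: (-3.5,4.5) → rotate → (-0.48447,5.68025) → ×s → (-0.28099,3.29455) → (-0.28,3.29)
v2: (1.5,-4.5) → rotate → (-1.19287,-4.59098) → ×s → (-0.69186,-2.66277) → (-0.69,-2.66)
v3: (4.5,3) → rotate → (5.40793,0.06514) → ×s → (3.13660,0.03778) → (3.14,0.04)
v4: (4.5,5) → rotate → (6.49721,1.74248) → ×s → (3.76838,1.01064) → (3.77,1.01)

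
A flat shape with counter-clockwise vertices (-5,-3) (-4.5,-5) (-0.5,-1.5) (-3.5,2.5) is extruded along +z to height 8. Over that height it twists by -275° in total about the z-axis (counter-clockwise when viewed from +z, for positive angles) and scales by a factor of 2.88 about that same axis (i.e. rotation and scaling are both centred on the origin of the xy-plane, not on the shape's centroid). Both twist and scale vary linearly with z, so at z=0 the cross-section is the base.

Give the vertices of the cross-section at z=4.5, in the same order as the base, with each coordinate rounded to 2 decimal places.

t = z/height = 4.5/8 = 0.5625
s = 1 + (scale-1)·z/height = 1 + (2.88-1)·4.5/8 = 2.057500
θ = twist·z/height = -275°·4.5/8 = -154.6875° = -2.699806 rad
cos θ = -0.903989, sin θ = -0.427555 (intermediates below are computed at full precision and shown rounded to 5 d.p.)
v1: (-5,-3) → rotate → (3.23728,4.84974) → ×s → (6.66071,9.97835) → (6.66,9.98)
v2: (-4.5,-5) → rotate → (1.93018,6.44394) → ×s → (3.97134,13.25842) → (3.97,13.26)
v3: (-0.5,-1.5) → rotate → (-0.18934,1.56976) → ×s → (-0.38956,3.22978) → (-0.39,3.23)
v4: (-3.5,2.5) → rotate → (4.23285,-0.76353) → ×s → (8.70909,-1.57096) → (8.71,-1.57)

Cross-section at z=4.5: (6.66,9.98) (3.97,13.26) (-0.39,3.23) (8.71,-1.57)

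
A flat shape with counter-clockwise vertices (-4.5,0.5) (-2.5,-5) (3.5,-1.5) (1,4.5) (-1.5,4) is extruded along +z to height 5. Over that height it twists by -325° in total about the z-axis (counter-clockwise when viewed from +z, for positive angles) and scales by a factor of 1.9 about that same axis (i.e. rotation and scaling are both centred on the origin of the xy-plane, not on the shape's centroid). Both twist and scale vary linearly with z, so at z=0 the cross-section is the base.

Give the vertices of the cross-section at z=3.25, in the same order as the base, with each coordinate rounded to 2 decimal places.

Cross-section at z=3.25: (5.69,-4.38) (7.50,4.72) (-3.51,4.91) (-5.06,-5.28) (-1.26,-6.65)

t = z/height = 3.25/5 = 0.65
s = 1 + (scale-1)·z/height = 1 + (1.9-1)·3.25/5 = 1.585000
θ = twist·z/height = -325°·3.25/5 = -211.2500° = -3.687008 rad
cos θ = -0.854912, sin θ = 0.518773 (intermediates below are computed at full precision and shown rounded to 5 d.p.)
v1: (-4.5,0.5) → rotate → (3.58772,-2.76194) → ×s → (5.68653,-4.37767) → (5.69,-4.38)
v2: (-2.5,-5) → rotate → (4.73115,2.97763) → ×s → (7.49887,4.71954) → (7.50,4.72)
v3: (3.5,-1.5) → rotate → (-2.21403,3.09807) → ×s → (-3.50924,4.91045) → (-3.51,4.91)
v4: (1,4.5) → rotate → (-3.18939,-3.32833) → ×s → (-5.05519,-5.27540) → (-5.06,-5.28)
v5: (-1.5,4) → rotate → (-0.79273,-4.19781) → ×s → (-1.25647,-6.65352) → (-1.26,-6.65)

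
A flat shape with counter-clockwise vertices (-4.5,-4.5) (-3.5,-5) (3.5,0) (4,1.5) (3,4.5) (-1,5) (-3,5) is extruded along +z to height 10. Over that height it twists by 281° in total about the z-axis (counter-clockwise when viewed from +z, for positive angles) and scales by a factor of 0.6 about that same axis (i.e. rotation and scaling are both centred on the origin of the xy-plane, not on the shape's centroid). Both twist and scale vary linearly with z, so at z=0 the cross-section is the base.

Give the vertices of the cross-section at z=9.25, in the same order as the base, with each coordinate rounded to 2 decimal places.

t = z/height = 9.25/10 = 0.925
s = 1 + (scale-1)·z/height = 1 + (0.6-1)·9.25/10 = 0.630000
θ = twist·z/height = 281°·9.25/10 = 259.9250° = 4.536547 rad
cos θ = -0.174937, sin θ = -0.984580 (intermediates below are computed at full precision and shown rounded to 5 d.p.)
v1: (-4.5,-4.5) → rotate → (-3.64339,5.21783) → ×s → (-2.29534,3.28723) → (-2.30,3.29)
v2: (-3.5,-5) → rotate → (-4.31062,4.32071) → ×s → (-2.71569,2.72205) → (-2.72,2.72)
v3: (3.5,0) → rotate → (-0.61228,-3.44603) → ×s → (-0.38574,-2.17100) → (-0.39,-2.17)
v4: (4,1.5) → rotate → (0.77712,-4.20072) → ×s → (0.48959,-2.64646) → (0.49,-2.65)
v5: (3,4.5) → rotate → (3.90580,-3.74096) → ×s → (2.46065,-2.35680) → (2.46,-2.36)
v6: (-1,5) → rotate → (5.09784,0.10989) → ×s → (3.21164,0.06923) → (3.21,0.07)
v7: (-3,5) → rotate → (5.44771,2.07905) → ×s → (3.43206,1.30980) → (3.43,1.31)

Cross-section at z=9.25: (-2.30,3.29) (-2.72,2.72) (-0.39,-2.17) (0.49,-2.65) (2.46,-2.36) (3.21,0.07) (3.43,1.31)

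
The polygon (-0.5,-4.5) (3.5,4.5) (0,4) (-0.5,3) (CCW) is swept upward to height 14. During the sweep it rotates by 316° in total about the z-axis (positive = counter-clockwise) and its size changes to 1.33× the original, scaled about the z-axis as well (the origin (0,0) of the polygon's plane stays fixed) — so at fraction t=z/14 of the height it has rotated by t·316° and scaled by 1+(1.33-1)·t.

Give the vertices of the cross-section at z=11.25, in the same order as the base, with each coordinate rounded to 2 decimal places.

t = z/height = 11.25/14 = 0.803571
s = 1 + (scale-1)·z/height = 1 + (1.33-1)·11.25/14 = 1.265179
θ = twist·z/height = 316°·11.25/14 = 253.9286° = 4.431890 rad
cos θ = -0.276836, sin θ = -0.960917 (intermediates below are computed at full precision and shown rounded to 5 d.p.)
v1: (-0.5,-4.5) → rotate → (-4.18571,1.72622) → ×s → (-5.29567,2.18397) → (-5.30,2.18)
v2: (3.5,4.5) → rotate → (3.35520,-4.60897) → ×s → (4.24493,-5.83117) → (4.24,-5.83)
v3: (0,4) → rotate → (3.84367,-1.10734) → ×s → (4.86293,-1.40099) → (4.86,-1.40)
v4: (-0.5,3) → rotate → (3.02117,-0.35005) → ×s → (3.82232,-0.44287) → (3.82,-0.44)

Cross-section at z=11.25: (-5.30,2.18) (4.24,-5.83) (4.86,-1.40) (3.82,-0.44)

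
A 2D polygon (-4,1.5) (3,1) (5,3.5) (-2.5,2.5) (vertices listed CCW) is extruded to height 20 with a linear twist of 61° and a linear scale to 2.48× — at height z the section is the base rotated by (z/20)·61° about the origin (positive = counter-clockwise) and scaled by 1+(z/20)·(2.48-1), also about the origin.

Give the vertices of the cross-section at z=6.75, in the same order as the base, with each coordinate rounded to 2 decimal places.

t = z/height = 6.75/20 = 0.3375
s = 1 + (scale-1)·z/height = 1 + (2.48-1)·6.75/20 = 1.499500
θ = twist·z/height = 61°·6.75/20 = 20.5875° = 0.359320 rad
cos θ = 0.936136, sin θ = 0.351637 (intermediates below are computed at full precision and shown rounded to 5 d.p.)
v1: (-4,1.5) → rotate → (-4.27200,-0.00235) → ×s → (-6.40587,-0.00352) → (-6.41,0.00)
v2: (3,1) → rotate → (2.45677,1.99105) → ×s → (3.68393,2.98558) → (3.68,2.99)
v3: (5,3.5) → rotate → (3.44995,5.03466) → ×s → (5.17320,7.54948) → (5.17,7.55)
v4: (-2.5,2.5) → rotate → (-3.21943,1.46125) → ×s → (-4.82754,2.19114) → (-4.83,2.19)

Cross-section at z=6.75: (-6.41,0.00) (3.68,2.99) (5.17,7.55) (-4.83,2.19)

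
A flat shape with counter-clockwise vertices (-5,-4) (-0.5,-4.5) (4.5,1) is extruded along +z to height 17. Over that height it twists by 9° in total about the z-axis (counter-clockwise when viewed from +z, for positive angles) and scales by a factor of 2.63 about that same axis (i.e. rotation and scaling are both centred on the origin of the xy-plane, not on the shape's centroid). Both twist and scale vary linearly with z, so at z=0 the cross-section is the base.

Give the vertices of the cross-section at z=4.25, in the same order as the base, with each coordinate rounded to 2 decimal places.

Cross-section at z=4.25: (-6.81,-5.90) (-0.45,-6.36) (6.27,1.66)

t = z/height = 4.25/17 = 0.25
s = 1 + (scale-1)·z/height = 1 + (2.63-1)·4.25/17 = 1.407500
θ = twist·z/height = 9°·4.25/17 = 2.2500° = 0.039270 rad
cos θ = 0.999229, sin θ = 0.039260 (intermediates below are computed at full precision and shown rounded to 5 d.p.)
v1: (-5,-4) → rotate → (-4.83911,-4.19322) → ×s → (-6.81104,-5.90195) → (-6.81,-5.90)
v2: (-0.5,-4.5) → rotate → (-0.32295,-4.51616) → ×s → (-0.45455,-6.35650) → (-0.45,-6.36)
v3: (4.5,1) → rotate → (4.45727,1.17590) → ×s → (6.27361,1.65508) → (6.27,1.66)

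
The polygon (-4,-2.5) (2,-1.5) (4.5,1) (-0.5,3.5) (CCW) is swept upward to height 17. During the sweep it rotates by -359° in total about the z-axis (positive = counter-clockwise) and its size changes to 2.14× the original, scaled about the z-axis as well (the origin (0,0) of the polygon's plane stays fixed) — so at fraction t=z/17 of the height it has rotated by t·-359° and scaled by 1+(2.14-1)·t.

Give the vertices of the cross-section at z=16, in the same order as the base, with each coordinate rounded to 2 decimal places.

Cross-section at z=16: (-5.73,-7.92) (5.01,-1.32) (7.86,5.43) (-3.69,6.33)

t = z/height = 16/17 = 0.941176
s = 1 + (scale-1)·z/height = 1 + (2.14-1)·16/17 = 2.072941
θ = twist·z/height = -359°·16/17 = -337.8824° = -5.897160 rad
cos θ = 0.926413, sin θ = 0.376510 (intermediates below are computed at full precision and shown rounded to 5 d.p.)
v1: (-4,-2.5) → rotate → (-2.76438,-3.82207) → ×s → (-5.73039,-7.92293) → (-5.73,-7.92)
v2: (2,-1.5) → rotate → (2.41759,-0.63660) → ×s → (5.01152,-1.31963) → (5.01,-1.32)
v3: (4.5,1) → rotate → (3.79235,2.62071) → ×s → (7.86131,5.43257) → (7.86,5.43)
v4: (-0.5,3.5) → rotate → (-1.78099,3.05419) → ×s → (-3.69189,6.33116) → (-3.69,6.33)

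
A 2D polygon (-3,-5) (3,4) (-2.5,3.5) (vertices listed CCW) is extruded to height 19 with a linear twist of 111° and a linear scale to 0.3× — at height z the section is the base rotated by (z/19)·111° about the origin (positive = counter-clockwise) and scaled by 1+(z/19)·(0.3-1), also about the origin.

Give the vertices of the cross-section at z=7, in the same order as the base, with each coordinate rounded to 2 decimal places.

Cross-section at z=7: (0.75,-4.26) (-0.26,3.70) (-3.10,0.75)

t = z/height = 7/19 = 0.368421
s = 1 + (scale-1)·z/height = 1 + (0.3-1)·7/19 = 0.742105
θ = twist·z/height = 111°·7/19 = 40.8947° = 0.713748 rad
cos θ = 0.755914, sin θ = 0.654671 (intermediates below are computed at full precision and shown rounded to 5 d.p.)
v1: (-3,-5) → rotate → (1.00562,-5.74358) → ×s → (0.74627,-4.26234) → (0.75,-4.26)
v2: (3,4) → rotate → (-0.35094,4.98767) → ×s → (-0.26044,3.70138) → (-0.26,3.70)
v3: (-2.5,3.5) → rotate → (-4.18113,1.00902) → ×s → (-3.10284,0.74880) → (-3.10,0.75)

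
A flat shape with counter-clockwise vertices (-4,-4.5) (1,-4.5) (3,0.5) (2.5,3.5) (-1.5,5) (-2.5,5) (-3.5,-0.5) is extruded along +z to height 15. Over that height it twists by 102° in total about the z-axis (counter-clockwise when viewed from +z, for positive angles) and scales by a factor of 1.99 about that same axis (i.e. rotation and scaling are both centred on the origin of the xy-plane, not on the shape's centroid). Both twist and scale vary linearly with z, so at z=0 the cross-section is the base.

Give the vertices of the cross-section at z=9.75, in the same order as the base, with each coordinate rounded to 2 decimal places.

t = z/height = 9.75/15 = 0.65
s = 1 + (scale-1)·z/height = 1 + (1.99-1)·9.75/15 = 1.643500
θ = twist·z/height = 102°·9.75/15 = 66.3000° = 1.157153 rad
cos θ = 0.401948, sin θ = 0.915663 (intermediates below are computed at full precision and shown rounded to 5 d.p.)
v1: (-4,-4.5) → rotate → (2.51269,-5.47142) → ×s → (4.12961,-8.99227) → (4.13,-8.99)
v2: (1,-4.5) → rotate → (4.52243,-0.89310) → ×s → (7.43261,-1.46781) → (7.43,-1.47)
v3: (3,0.5) → rotate → (0.74801,2.94796) → ×s → (1.22936,4.84498) → (1.23,4.84)
v4: (2.5,3.5) → rotate → (-2.19995,3.69597) → ×s → (-3.61562,6.07433) → (-3.62,6.07)
v5: (-1.5,5) → rotate → (-5.18123,0.63624) → ×s → (-8.51536,1.04567) → (-8.52,1.05)
v6: (-2.5,5) → rotate → (-5.58318,-0.27942) → ×s → (-9.17596,-0.45922) → (-9.18,-0.46)
v7: (-3.5,-0.5) → rotate → (-0.94899,-3.40579) → ×s → (-1.55966,-5.59742) → (-1.56,-5.60)

Cross-section at z=9.75: (4.13,-8.99) (7.43,-1.47) (1.23,4.84) (-3.62,6.07) (-8.52,1.05) (-9.18,-0.46) (-1.56,-5.60)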